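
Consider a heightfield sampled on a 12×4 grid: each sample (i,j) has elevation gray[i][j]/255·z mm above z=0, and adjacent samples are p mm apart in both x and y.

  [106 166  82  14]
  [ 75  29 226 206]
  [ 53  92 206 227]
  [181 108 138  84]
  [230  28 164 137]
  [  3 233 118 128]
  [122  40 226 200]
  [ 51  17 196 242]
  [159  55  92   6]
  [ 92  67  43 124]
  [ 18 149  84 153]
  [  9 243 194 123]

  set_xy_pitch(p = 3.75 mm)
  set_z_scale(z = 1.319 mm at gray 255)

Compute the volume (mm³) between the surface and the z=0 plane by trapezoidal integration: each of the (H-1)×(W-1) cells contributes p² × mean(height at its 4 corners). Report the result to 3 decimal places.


height_mm = gray/255 × 1.319; cell vol = 3.75² × mean(4 corners)
unit = 3.75² × 1.319 / (4×255) = 0.0181847 mm³ per gray-sum
row 0: Σ corner-gray over 3 cells = 1407  → 25.5859
row 1: Σ corner-gray over 3 cells = 1667  → 30.3140
row 2: Σ corner-gray over 3 cells = 1633  → 29.6957
row 3: Σ corner-gray over 3 cells = 1508  → 27.4226
row 4: Σ corner-gray over 3 cells = 1584  → 28.8046
row 5: Σ corner-gray over 3 cells = 1687  → 30.6777
row 6: Σ corner-gray over 3 cells = 1573  → 28.6046
row 7: Σ corner-gray over 3 cells = 1178  → 21.4216
row 8: Σ corner-gray over 3 cells = 895  → 16.2753
row 9: Σ corner-gray over 3 cells = 1073  → 19.5122
row 10: Σ corner-gray over 3 cells = 1643  → 29.8775
Σ rows: total corner-gray = 15848  → 288.1918 mm³

288.192


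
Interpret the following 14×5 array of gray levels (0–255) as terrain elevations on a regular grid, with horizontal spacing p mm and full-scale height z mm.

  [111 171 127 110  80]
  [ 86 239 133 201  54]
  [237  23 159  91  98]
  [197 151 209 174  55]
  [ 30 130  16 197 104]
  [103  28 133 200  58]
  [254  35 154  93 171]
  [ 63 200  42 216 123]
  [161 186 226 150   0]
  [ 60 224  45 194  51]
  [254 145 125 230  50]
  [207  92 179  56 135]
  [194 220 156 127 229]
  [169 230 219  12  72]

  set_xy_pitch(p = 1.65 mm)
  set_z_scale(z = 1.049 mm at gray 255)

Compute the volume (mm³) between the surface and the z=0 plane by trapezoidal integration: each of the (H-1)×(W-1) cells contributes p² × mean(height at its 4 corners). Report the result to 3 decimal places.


height_mm = gray/255 × 1.049; cell vol = 1.65² × mean(4 corners)
unit = 1.65² × 1.049 / (4×255) = 0.0027999 mm³ per gray-sum
row 0: Σ corner-gray over 4 cells = 2293  → 6.4202
row 1: Σ corner-gray over 4 cells = 2167  → 6.0674
row 2: Σ corner-gray over 4 cells = 2201  → 6.1626
row 3: Σ corner-gray over 4 cells = 2140  → 5.9918
row 4: Σ corner-gray over 4 cells = 1703  → 4.7682
row 5: Σ corner-gray over 4 cells = 1872  → 5.2414
row 6: Σ corner-gray over 4 cells = 2091  → 5.8546
row 7: Σ corner-gray over 4 cells = 2387  → 6.6834
row 8: Σ corner-gray over 4 cells = 2322  → 6.5014
row 9: Σ corner-gray over 4 cells = 2341  → 6.5546
row 10: Σ corner-gray over 4 cells = 2300  → 6.4398
row 11: Σ corner-gray over 4 cells = 2425  → 6.7898
row 12: Σ corner-gray over 4 cells = 2592  → 7.2574
Σ rows: total corner-gray = 28834  → 80.7324 mm³

80.732


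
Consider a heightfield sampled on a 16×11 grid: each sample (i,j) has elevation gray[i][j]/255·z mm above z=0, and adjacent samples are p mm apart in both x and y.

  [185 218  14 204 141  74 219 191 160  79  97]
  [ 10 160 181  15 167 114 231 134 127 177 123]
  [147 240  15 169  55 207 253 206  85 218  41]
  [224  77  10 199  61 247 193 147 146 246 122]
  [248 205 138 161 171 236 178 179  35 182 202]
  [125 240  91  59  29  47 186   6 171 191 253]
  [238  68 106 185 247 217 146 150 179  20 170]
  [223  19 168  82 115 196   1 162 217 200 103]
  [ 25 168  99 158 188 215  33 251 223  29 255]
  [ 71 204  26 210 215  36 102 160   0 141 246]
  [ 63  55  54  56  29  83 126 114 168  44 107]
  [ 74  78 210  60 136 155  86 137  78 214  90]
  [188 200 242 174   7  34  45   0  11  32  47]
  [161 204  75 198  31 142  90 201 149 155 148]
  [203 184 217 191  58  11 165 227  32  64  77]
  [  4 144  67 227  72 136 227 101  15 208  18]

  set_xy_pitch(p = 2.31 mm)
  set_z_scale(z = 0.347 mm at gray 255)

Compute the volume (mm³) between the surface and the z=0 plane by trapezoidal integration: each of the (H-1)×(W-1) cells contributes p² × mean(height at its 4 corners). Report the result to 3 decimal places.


144.205

height_mm = gray/255 × 0.347; cell vol = 2.31² × mean(4 corners)
unit = 2.31² × 0.347 / (4×255) = 0.00181532 mm³ per gray-sum
row 0: Σ corner-gray over 10 cells = 5627  → 10.2148
row 1: Σ corner-gray over 10 cells = 5829  → 10.5815
row 2: Σ corner-gray over 10 cells = 6082  → 11.0408
row 3: Σ corner-gray over 10 cells = 6418  → 11.6507
row 4: Σ corner-gray over 10 cells = 5838  → 10.5978
row 5: Σ corner-gray over 10 cells = 5462  → 9.9153
row 6: Σ corner-gray over 10 cells = 5690  → 10.3292
row 7: Σ corner-gray over 10 cells = 5654  → 10.2638
row 8: Σ corner-gray over 10 cells = 5513  → 10.0079
row 9: Σ corner-gray over 10 cells = 4133  → 7.5027
row 10: Σ corner-gray over 10 cells = 4100  → 7.4428
row 11: Σ corner-gray over 10 cells = 4197  → 7.6189
row 12: Σ corner-gray over 10 cells = 4524  → 8.2125
row 13: Σ corner-gray over 10 cells = 5377  → 9.7610
row 14: Σ corner-gray over 10 cells = 4994  → 9.0657
Σ rows: total corner-gray = 79438  → 144.2054 mm³


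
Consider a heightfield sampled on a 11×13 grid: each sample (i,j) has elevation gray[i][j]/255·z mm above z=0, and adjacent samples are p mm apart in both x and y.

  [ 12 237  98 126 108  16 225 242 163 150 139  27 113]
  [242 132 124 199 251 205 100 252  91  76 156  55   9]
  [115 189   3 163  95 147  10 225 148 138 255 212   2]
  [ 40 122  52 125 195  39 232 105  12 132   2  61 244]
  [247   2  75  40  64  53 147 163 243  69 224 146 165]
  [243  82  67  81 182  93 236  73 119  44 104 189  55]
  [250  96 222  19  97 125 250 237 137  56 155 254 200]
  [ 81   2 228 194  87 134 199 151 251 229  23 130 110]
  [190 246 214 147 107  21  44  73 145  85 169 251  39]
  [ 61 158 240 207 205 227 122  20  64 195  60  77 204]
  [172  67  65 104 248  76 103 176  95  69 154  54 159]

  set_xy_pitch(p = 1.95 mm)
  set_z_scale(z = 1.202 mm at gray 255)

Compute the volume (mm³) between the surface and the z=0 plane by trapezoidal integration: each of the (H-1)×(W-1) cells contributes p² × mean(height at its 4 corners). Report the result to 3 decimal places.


height_mm = gray/255 × 1.202; cell vol = 1.95² × mean(4 corners)
unit = 1.95² × 1.202 / (4×255) = 0.00448099 mm³ per gray-sum
row 0: Σ corner-gray over 12 cells = 6720  → 30.1122
row 1: Σ corner-gray over 12 cells = 6820  → 30.5603
row 2: Σ corner-gray over 12 cells = 5725  → 25.6536
row 3: Σ corner-gray over 12 cells = 5302  → 23.7582
row 4: Σ corner-gray over 12 cells = 5702  → 25.5506
row 5: Σ corner-gray over 12 cells = 6584  → 29.5028
row 6: Σ corner-gray over 12 cells = 7193  → 32.2317
row 7: Σ corner-gray over 12 cells = 6680  → 29.9330
row 8: Σ corner-gray over 12 cells = 6648  → 29.7896
row 9: Σ corner-gray over 12 cells = 6168  → 27.6387
Σ rows: total corner-gray = 63542  → 284.7308 mm³

284.731


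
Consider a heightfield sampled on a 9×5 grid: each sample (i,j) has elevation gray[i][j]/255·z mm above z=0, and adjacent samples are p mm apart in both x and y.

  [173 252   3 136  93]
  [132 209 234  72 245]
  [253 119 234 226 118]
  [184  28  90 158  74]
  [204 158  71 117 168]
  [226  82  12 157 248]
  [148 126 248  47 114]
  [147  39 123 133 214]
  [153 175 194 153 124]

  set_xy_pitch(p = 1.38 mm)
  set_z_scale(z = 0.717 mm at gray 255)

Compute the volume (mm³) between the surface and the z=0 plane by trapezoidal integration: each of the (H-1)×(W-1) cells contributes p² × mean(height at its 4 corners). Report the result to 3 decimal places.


height_mm = gray/255 × 0.717; cell vol = 1.38² × mean(4 corners)
unit = 1.38² × 0.717 / (4×255) = 0.00133868 mm³ per gray-sum
row 0: Σ corner-gray over 4 cells = 2455  → 3.2865
row 1: Σ corner-gray over 4 cells = 2936  → 3.9304
row 2: Σ corner-gray over 4 cells = 2339  → 3.1312
row 3: Σ corner-gray over 4 cells = 1874  → 2.5087
row 4: Σ corner-gray over 4 cells = 2040  → 2.7309
row 5: Σ corner-gray over 4 cells = 2080  → 2.7845
row 6: Σ corner-gray over 4 cells = 2055  → 2.7510
row 7: Σ corner-gray over 4 cells = 2272  → 3.0415
Σ rows: total corner-gray = 18051  → 24.1645 mm³

24.165


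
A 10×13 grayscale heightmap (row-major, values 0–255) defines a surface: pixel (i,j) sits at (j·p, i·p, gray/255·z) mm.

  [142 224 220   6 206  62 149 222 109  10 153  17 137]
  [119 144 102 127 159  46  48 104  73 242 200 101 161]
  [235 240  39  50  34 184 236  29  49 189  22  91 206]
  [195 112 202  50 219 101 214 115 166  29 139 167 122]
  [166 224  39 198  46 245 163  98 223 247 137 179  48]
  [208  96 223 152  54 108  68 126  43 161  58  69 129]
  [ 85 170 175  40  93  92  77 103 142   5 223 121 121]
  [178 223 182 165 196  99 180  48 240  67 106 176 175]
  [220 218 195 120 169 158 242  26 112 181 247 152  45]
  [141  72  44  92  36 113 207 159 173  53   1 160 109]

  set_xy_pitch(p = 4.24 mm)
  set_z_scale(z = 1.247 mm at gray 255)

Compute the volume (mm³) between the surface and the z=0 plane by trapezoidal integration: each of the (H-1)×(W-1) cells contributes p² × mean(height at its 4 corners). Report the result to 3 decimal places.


height_mm = gray/255 × 1.247; cell vol = 4.24² × mean(4 corners)
unit = 4.24² × 1.247 / (4×255) = 0.0219785 mm³ per gray-sum
row 0: Σ corner-gray over 12 cells = 6007  → 132.0248
row 1: Σ corner-gray over 12 cells = 5739  → 126.1346
row 2: Σ corner-gray over 12 cells = 6112  → 134.3326
row 3: Σ corner-gray over 12 cells = 7157  → 157.3001
row 4: Σ corner-gray over 12 cells = 6465  → 142.0910
row 5: Σ corner-gray over 12 cells = 5341  → 117.3872
row 6: Σ corner-gray over 12 cells = 6405  → 140.7723
row 7: Σ corner-gray over 12 cells = 7622  → 167.5201
row 8: Σ corner-gray over 12 cells = 6375  → 140.1129
Σ rows: total corner-gray = 57223  → 1257.6755 mm³

1257.676


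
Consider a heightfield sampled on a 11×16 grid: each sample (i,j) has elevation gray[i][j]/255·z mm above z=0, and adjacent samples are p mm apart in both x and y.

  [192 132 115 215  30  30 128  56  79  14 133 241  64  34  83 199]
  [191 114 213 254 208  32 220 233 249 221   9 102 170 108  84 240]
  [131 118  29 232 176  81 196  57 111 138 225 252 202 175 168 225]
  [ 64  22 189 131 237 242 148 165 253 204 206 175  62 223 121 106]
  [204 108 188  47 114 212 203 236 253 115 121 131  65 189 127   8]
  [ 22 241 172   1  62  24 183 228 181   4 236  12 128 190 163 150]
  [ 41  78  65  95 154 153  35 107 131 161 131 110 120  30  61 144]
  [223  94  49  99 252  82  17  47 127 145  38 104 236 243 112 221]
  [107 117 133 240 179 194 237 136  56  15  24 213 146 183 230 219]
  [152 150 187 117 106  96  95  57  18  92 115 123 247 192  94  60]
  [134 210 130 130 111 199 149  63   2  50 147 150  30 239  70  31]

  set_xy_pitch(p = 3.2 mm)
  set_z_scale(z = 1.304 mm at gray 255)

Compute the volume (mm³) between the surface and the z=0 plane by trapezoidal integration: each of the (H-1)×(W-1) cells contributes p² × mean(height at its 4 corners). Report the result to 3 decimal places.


height_mm = gray/255 × 1.304; cell vol = 3.2² × mean(4 corners)
unit = 3.2² × 1.304 / (4×255) = 0.0130911 mm³ per gray-sum
row 0: Σ corner-gray over 15 cells = 7964  → 104.2578
row 1: Σ corner-gray over 15 cells = 9541  → 124.9025
row 2: Σ corner-gray over 15 cells = 9602  → 125.7011
row 3: Σ corner-gray over 15 cells = 9356  → 122.4807
row 4: Σ corner-gray over 15 cells = 8252  → 108.0281
row 5: Σ corner-gray over 15 cells = 6869  → 89.9230
row 6: Σ corner-gray over 15 cells = 6781  → 88.7710
row 7: Σ corner-gray over 15 cells = 8266  → 108.2113
row 8: Σ corner-gray over 15 cells = 8122  → 106.3262
row 9: Σ corner-gray over 15 cells = 7115  → 93.1434
Σ rows: total corner-gray = 81868  → 1071.7452 mm³

1071.745


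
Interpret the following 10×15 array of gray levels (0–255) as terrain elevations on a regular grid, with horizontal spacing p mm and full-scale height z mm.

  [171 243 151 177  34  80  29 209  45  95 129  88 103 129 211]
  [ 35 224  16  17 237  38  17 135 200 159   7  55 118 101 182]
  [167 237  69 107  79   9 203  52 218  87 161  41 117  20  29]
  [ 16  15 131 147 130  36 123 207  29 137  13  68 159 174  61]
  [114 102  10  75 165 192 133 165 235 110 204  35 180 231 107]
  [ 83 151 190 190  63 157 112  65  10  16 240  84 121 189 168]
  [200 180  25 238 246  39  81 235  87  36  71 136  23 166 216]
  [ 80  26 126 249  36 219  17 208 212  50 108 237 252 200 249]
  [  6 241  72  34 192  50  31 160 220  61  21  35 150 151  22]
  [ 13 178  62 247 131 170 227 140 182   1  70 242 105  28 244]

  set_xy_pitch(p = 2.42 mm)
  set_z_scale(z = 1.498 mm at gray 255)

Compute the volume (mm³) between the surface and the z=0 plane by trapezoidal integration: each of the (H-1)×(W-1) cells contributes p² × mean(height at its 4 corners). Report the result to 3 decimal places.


519.966

height_mm = gray/255 × 1.498; cell vol = 2.42² × mean(4 corners)
unit = 2.42² × 1.498 / (4×255) = 0.00860087 mm³ per gray-sum
row 0: Σ corner-gray over 14 cells = 6271  → 53.9361
row 1: Σ corner-gray over 14 cells = 5861  → 50.4097
row 2: Σ corner-gray over 14 cells = 5811  → 49.9797
row 3: Σ corner-gray over 14 cells = 6710  → 57.7118
row 4: Σ corner-gray over 14 cells = 7322  → 62.9756
row 5: Σ corner-gray over 14 cells = 6969  → 59.9395
row 6: Σ corner-gray over 14 cells = 7751  → 66.6653
row 7: Σ corner-gray over 14 cells = 7073  → 60.8340
row 8: Σ corner-gray over 14 cells = 6687  → 57.5140
Σ rows: total corner-gray = 60455  → 519.9656 mm³


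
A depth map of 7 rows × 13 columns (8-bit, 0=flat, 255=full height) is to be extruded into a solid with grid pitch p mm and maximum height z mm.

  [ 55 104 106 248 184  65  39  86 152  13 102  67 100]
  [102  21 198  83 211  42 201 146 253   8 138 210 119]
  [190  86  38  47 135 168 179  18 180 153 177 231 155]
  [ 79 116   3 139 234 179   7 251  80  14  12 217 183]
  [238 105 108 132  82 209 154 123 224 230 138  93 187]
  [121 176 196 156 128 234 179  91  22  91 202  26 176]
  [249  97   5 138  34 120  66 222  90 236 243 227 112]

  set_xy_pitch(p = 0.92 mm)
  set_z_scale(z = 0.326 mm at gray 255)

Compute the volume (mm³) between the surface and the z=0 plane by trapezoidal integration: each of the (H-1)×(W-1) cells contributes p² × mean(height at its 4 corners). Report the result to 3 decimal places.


height_mm = gray/255 × 0.326; cell vol = 0.92² × mean(4 corners)
unit = 0.92² × 0.326 / (4×255) = 0.000270516 mm³ per gray-sum
row 0: Σ corner-gray over 12 cells = 5730  → 1.5501
row 1: Σ corner-gray over 12 cells = 6412  → 1.7345
row 2: Σ corner-gray over 12 cells = 5935  → 1.6055
row 3: Σ corner-gray over 12 cells = 6387  → 1.7278
row 4: Σ corner-gray over 12 cells = 6920  → 1.8720
row 5: Σ corner-gray over 12 cells = 6616  → 1.7897
Σ rows: total corner-gray = 38000  → 10.2796 mm³

10.280


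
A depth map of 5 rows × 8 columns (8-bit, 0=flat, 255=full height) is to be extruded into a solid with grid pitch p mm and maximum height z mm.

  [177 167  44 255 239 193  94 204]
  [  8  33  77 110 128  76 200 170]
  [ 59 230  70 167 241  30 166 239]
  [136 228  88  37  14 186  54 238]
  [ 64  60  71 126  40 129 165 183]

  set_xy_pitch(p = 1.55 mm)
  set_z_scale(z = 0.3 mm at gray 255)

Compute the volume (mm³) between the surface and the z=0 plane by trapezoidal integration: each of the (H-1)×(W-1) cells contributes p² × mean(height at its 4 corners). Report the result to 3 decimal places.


9.917

height_mm = gray/255 × 0.3; cell vol = 1.55² × mean(4 corners)
unit = 1.55² × 0.3 / (4×255) = 0.000706618 mm³ per gray-sum
row 0: Σ corner-gray over 7 cells = 3791  → 2.6788
row 1: Σ corner-gray over 7 cells = 3532  → 2.4958
row 2: Σ corner-gray over 7 cells = 3694  → 2.6102
row 3: Σ corner-gray over 7 cells = 3017  → 2.1319
Σ rows: total corner-gray = 14034  → 9.9167 mm³


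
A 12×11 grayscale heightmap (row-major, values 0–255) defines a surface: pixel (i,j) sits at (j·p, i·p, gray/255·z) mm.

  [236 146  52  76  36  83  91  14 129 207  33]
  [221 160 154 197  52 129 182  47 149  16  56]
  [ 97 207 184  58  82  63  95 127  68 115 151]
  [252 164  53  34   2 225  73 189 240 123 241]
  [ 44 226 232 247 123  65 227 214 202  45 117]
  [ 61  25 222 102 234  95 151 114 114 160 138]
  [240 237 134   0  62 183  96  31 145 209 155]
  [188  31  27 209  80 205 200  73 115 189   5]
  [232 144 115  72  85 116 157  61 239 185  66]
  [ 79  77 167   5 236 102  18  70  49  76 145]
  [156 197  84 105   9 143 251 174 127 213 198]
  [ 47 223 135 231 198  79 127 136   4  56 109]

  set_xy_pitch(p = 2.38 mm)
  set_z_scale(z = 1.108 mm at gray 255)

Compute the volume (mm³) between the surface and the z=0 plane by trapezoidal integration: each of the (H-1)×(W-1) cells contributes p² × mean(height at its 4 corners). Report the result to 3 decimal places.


345.256

height_mm = gray/255 × 1.108; cell vol = 2.38² × mean(4 corners)
unit = 2.38² × 1.108 / (4×255) = 0.00615309 mm³ per gray-sum
row 0: Σ corner-gray over 10 cells = 4386  → 26.9875
row 1: Σ corner-gray over 10 cells = 4695  → 28.8888
row 2: Σ corner-gray over 10 cells = 4945  → 30.4270
row 3: Σ corner-gray over 10 cells = 6022  → 37.0539
row 4: Σ corner-gray over 10 cells = 5956  → 36.6478
row 5: Σ corner-gray over 10 cells = 5222  → 32.1315
row 6: Σ corner-gray over 10 cells = 5040  → 31.0116
row 7: Σ corner-gray over 10 cells = 5097  → 31.3623
row 8: Σ corner-gray over 10 cells = 4470  → 27.5043
row 9: Σ corner-gray over 10 cells = 4784  → 29.4364
row 10: Σ corner-gray over 10 cells = 5494  → 33.8051
Σ rows: total corner-gray = 56111  → 345.2562 mm³


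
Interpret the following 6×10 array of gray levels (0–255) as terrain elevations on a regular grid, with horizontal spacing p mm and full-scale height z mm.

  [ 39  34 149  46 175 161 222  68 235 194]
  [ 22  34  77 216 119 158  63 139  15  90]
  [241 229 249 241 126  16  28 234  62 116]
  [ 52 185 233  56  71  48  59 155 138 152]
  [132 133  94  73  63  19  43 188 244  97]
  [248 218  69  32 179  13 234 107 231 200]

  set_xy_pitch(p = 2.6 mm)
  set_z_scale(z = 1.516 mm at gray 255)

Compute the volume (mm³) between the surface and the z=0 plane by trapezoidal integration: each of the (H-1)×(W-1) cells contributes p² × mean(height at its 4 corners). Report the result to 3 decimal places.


221.672

height_mm = gray/255 × 1.516; cell vol = 2.6² × mean(4 corners)
unit = 2.6² × 1.516 / (4×255) = 0.0100472 mm³ per gray-sum
row 0: Σ corner-gray over 9 cells = 4167  → 41.8667
row 1: Σ corner-gray over 9 cells = 4481  → 45.0216
row 2: Σ corner-gray over 9 cells = 4821  → 48.4376
row 3: Σ corner-gray over 9 cells = 4037  → 40.5606
row 4: Σ corner-gray over 9 cells = 4557  → 45.7852
Σ rows: total corner-gray = 22063  → 221.6717 mm³


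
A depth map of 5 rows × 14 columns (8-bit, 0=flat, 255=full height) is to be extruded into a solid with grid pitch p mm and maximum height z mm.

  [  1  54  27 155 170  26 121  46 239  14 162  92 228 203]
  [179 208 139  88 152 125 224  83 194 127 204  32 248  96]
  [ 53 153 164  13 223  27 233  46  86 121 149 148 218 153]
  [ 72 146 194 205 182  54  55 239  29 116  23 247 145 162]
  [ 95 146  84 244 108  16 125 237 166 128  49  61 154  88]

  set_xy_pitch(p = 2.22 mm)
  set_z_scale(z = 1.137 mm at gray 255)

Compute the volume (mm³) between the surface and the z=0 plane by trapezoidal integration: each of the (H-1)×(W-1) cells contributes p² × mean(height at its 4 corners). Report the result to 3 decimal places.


152.072

height_mm = gray/255 × 1.137; cell vol = 2.22² × mean(4 corners)
unit = 2.22² × 1.137 / (4×255) = 0.00549372 mm³ per gray-sum
row 0: Σ corner-gray over 13 cells = 6795  → 37.3298
row 1: Σ corner-gray over 13 cells = 7291  → 40.0547
row 2: Σ corner-gray over 13 cells = 6872  → 37.7528
row 3: Σ corner-gray over 13 cells = 6723  → 36.9343
Σ rows: total corner-gray = 27681  → 152.0716 mm³


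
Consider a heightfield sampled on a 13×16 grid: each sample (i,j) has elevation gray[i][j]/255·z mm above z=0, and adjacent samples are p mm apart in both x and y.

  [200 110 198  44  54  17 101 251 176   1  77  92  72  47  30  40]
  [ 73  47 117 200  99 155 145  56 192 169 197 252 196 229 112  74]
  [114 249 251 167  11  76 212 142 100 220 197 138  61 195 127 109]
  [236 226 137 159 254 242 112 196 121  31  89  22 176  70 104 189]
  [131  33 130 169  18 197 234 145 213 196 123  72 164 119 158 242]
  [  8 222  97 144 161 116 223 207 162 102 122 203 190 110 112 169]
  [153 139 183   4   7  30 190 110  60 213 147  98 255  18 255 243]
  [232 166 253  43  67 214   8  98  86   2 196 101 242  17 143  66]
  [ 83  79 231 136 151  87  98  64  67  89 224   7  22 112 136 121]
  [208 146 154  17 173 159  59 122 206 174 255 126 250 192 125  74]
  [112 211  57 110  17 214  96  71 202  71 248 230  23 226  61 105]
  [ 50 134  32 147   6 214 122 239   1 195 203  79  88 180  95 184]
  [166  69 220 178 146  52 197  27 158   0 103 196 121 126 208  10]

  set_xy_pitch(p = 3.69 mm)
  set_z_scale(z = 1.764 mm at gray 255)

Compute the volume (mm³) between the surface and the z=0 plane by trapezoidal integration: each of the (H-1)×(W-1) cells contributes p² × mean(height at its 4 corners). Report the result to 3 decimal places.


height_mm = gray/255 × 1.764; cell vol = 3.69² × mean(4 corners)
unit = 3.69² × 1.764 / (4×255) = 0.0235478 mm³ per gray-sum
row 0: Σ corner-gray over 15 cells = 7259  → 170.9338
row 1: Σ corner-gray over 15 cells = 8994  → 211.7893
row 2: Σ corner-gray over 15 cells = 8818  → 207.6449
row 3: Σ corner-gray over 15 cells = 8618  → 202.9353
row 4: Σ corner-gray over 15 cells = 8834  → 208.0216
row 5: Σ corner-gray over 15 cells = 8333  → 196.2242
row 6: Σ corner-gray over 15 cells = 7384  → 173.8773
row 7: Σ corner-gray over 15 cells = 6780  → 159.6544
row 8: Σ corner-gray over 15 cells = 7808  → 183.8616
row 9: Σ corner-gray over 15 cells = 8489  → 199.8976
row 10: Σ corner-gray over 15 cells = 7595  → 178.8459
row 11: Σ corner-gray over 15 cells = 7482  → 176.1850
Σ rows: total corner-gray = 96394  → 2269.8708 mm³

2269.871


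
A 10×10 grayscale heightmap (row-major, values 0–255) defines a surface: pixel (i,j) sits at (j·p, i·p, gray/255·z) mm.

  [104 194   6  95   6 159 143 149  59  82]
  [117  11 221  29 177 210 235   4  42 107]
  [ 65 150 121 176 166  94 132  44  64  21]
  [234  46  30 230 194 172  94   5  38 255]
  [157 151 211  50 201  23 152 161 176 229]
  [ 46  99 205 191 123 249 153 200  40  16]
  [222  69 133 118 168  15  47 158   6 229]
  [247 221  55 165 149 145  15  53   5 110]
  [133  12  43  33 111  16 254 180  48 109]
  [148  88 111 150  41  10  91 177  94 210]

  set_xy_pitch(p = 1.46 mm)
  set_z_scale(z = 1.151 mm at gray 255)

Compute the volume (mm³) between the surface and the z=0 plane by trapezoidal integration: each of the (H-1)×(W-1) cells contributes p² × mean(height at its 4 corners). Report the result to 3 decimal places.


height_mm = gray/255 × 1.151; cell vol = 1.46² × mean(4 corners)
unit = 1.46² × 1.151 / (4×255) = 0.00240536 mm³ per gray-sum
row 0: Σ corner-gray over 9 cells = 3890  → 9.3569
row 1: Σ corner-gray over 9 cells = 4062  → 9.7706
row 2: Σ corner-gray over 9 cells = 4087  → 9.8307
row 3: Σ corner-gray over 9 cells = 4743  → 11.4086
row 4: Σ corner-gray over 9 cells = 5218  → 12.5512
row 5: Σ corner-gray over 9 cells = 4461  → 10.7303
row 6: Σ corner-gray over 9 cells = 3852  → 9.2655
row 7: Σ corner-gray over 9 cells = 3609  → 8.6810
row 8: Σ corner-gray over 9 cells = 3518  → 8.4621
Σ rows: total corner-gray = 37440  → 90.0568 mm³

90.057


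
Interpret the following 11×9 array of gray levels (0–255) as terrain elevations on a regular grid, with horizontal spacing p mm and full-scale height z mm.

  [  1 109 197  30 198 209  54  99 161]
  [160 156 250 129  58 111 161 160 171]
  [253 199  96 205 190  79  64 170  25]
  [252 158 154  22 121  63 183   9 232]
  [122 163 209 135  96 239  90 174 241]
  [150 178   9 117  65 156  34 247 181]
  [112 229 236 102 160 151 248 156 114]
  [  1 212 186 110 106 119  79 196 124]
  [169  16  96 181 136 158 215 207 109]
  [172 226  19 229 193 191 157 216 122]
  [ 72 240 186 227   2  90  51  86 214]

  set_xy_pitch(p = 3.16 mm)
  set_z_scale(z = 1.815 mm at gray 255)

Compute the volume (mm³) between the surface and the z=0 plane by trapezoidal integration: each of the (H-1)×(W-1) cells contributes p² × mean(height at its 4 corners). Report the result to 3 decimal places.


height_mm = gray/255 × 1.815; cell vol = 3.16² × mean(4 corners)
unit = 3.16² × 1.815 / (4×255) = 0.0177685 mm³ per gray-sum
row 0: Σ corner-gray over 8 cells = 4335  → 77.0264
row 1: Σ corner-gray over 8 cells = 4665  → 82.8900
row 2: Σ corner-gray over 8 cells = 4188  → 74.4145
row 3: Σ corner-gray over 8 cells = 4479  → 79.5851
row 4: Σ corner-gray over 8 cells = 4518  → 80.2781
row 5: Σ corner-gray over 8 cells = 4733  → 84.0983
row 6: Σ corner-gray over 8 cells = 4931  → 87.6164
row 7: Σ corner-gray over 8 cells = 4437  → 78.8388
row 8: Σ corner-gray over 8 cells = 5052  → 89.7664
row 9: Σ corner-gray over 8 cells = 4806  → 85.3954
Σ rows: total corner-gray = 46144  → 819.9094 mm³

819.909


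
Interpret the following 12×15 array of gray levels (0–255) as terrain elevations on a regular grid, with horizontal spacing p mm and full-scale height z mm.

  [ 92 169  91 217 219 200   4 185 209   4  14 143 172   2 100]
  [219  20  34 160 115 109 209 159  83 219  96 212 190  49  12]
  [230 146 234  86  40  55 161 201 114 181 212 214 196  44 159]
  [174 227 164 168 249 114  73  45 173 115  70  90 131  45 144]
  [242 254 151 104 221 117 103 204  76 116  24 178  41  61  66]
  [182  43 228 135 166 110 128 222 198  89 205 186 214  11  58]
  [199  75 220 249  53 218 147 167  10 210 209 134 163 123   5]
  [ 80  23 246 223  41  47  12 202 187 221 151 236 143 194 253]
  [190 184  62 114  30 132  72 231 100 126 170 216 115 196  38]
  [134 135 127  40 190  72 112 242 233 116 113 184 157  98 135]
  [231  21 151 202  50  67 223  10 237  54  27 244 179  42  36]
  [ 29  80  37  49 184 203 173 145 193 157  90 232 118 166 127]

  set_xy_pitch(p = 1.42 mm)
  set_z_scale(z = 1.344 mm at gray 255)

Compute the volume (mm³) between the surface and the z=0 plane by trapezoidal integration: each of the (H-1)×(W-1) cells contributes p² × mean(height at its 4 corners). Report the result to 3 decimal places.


height_mm = gray/255 × 1.344; cell vol = 1.42² × mean(4 corners)
unit = 1.42² × 1.344 / (4×255) = 0.0026569 mm³ per gray-sum
row 0: Σ corner-gray over 14 cells = 6991  → 18.5744
row 1: Σ corner-gray over 14 cells = 7698  → 20.4528
row 2: Σ corner-gray over 14 cells = 7803  → 20.7318
row 3: Σ corner-gray over 14 cells = 7254  → 19.2732
row 4: Σ corner-gray over 14 cells = 7718  → 20.5060
row 5: Σ corner-gray over 14 cells = 8270  → 21.9726
row 6: Σ corner-gray over 14 cells = 8345  → 22.1719
row 7: Σ corner-gray over 14 cells = 7909  → 21.0135
row 8: Σ corner-gray over 14 cells = 7631  → 20.2748
row 9: Σ corner-gray over 14 cells = 7188  → 19.0978
row 10: Σ corner-gray over 14 cells = 7091  → 18.8401
Σ rows: total corner-gray = 83898  → 222.9089 mm³

222.909


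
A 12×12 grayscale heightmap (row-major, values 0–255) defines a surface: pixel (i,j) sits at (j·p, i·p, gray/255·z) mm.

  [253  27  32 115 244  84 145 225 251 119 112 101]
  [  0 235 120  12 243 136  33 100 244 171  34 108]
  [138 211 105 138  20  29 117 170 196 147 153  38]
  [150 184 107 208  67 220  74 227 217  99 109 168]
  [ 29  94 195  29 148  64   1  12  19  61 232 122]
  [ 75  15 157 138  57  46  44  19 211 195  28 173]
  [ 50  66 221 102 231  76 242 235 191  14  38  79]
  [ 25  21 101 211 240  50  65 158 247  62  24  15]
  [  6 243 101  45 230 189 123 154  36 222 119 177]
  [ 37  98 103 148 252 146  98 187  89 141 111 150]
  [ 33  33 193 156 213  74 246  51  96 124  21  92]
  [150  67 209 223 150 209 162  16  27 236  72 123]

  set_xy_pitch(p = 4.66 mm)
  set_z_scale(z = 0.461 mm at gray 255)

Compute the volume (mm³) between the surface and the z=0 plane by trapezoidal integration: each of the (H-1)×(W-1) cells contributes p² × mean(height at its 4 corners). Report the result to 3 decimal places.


584.155

height_mm = gray/255 × 0.461; cell vol = 4.66² × mean(4 corners)
unit = 4.66² × 0.461 / (4×255) = 0.0098146 mm³ per gray-sum
row 0: Σ corner-gray over 11 cells = 5826  → 57.1799
row 1: Σ corner-gray over 11 cells = 5512  → 54.0981
row 2: Σ corner-gray over 11 cells = 6090  → 59.7709
row 3: Σ corner-gray over 11 cells = 5203  → 51.0654
row 4: Σ corner-gray over 11 cells = 3929  → 38.5616
row 5: Σ corner-gray over 11 cells = 5029  → 49.3576
row 6: Σ corner-gray over 11 cells = 5359  → 52.5964
row 7: Σ corner-gray over 11 cells = 5505  → 54.0294
row 8: Σ corner-gray over 11 cells = 6040  → 59.2802
row 9: Σ corner-gray over 11 cells = 5472  → 53.7055
row 10: Σ corner-gray over 11 cells = 5554  → 54.5103
Σ rows: total corner-gray = 59519  → 584.1552 mm³


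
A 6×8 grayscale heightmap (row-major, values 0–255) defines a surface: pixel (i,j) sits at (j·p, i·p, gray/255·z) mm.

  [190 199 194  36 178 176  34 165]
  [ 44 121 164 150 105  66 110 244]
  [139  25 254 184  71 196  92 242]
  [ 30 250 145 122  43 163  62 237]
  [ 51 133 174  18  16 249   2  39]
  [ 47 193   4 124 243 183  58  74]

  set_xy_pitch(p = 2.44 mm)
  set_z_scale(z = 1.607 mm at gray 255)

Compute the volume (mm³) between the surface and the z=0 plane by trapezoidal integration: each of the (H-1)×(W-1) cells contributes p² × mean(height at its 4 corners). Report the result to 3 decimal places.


163.509

height_mm = gray/255 × 1.607; cell vol = 2.44² × mean(4 corners)
unit = 2.44² × 1.607 / (4×255) = 0.00937984 mm³ per gray-sum
row 0: Σ corner-gray over 7 cells = 3709  → 34.7898
row 1: Σ corner-gray over 7 cells = 3745  → 35.1275
row 2: Σ corner-gray over 7 cells = 3862  → 36.2249
row 3: Σ corner-gray over 7 cells = 3111  → 29.1807
row 4: Σ corner-gray over 7 cells = 3005  → 28.1864
Σ rows: total corner-gray = 17432  → 163.5093 mm³


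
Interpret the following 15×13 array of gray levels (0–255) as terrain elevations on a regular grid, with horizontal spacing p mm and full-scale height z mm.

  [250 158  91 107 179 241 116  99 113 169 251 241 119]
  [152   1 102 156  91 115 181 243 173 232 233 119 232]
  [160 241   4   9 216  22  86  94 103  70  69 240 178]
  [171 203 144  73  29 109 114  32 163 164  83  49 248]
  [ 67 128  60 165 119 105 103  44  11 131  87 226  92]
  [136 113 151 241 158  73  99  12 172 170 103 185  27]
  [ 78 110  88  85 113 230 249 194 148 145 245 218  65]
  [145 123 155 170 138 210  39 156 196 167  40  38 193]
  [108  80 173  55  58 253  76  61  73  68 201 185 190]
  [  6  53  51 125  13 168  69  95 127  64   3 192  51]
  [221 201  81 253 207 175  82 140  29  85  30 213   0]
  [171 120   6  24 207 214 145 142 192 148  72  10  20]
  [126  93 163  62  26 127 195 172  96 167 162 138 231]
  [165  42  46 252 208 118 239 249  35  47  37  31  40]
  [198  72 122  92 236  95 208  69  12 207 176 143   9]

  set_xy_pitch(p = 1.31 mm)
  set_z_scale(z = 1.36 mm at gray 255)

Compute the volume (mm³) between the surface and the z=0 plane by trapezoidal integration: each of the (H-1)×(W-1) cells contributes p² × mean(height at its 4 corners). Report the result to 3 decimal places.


192.011

height_mm = gray/255 × 1.36; cell vol = 1.31² × mean(4 corners)
unit = 1.31² × 1.36 / (4×255) = 0.00228813 mm³ per gray-sum
row 0: Σ corner-gray over 12 cells = 7575  → 17.3326
row 1: Σ corner-gray over 12 cells = 6322  → 14.4656
row 2: Σ corner-gray over 12 cells = 5391  → 12.3353
row 3: Σ corner-gray over 12 cells = 5262  → 12.0402
row 4: Σ corner-gray over 12 cells = 5634  → 12.8913
row 5: Σ corner-gray over 12 cells = 6910  → 15.8110
row 6: Σ corner-gray over 12 cells = 6995  → 16.0055
row 7: Σ corner-gray over 12 cells = 6066  → 13.8798
row 8: Σ corner-gray over 12 cells = 4841  → 11.0769
row 9: Σ corner-gray over 12 cells = 5190  → 11.8754
row 10: Σ corner-gray over 12 cells = 5964  → 13.6464
row 11: Σ corner-gray over 12 cells = 5910  → 13.5229
row 12: Σ corner-gray over 12 cells = 5972  → 13.6647
row 13: Σ corner-gray over 12 cells = 5884  → 13.4634
Σ rows: total corner-gray = 83916  → 192.0110 mm³


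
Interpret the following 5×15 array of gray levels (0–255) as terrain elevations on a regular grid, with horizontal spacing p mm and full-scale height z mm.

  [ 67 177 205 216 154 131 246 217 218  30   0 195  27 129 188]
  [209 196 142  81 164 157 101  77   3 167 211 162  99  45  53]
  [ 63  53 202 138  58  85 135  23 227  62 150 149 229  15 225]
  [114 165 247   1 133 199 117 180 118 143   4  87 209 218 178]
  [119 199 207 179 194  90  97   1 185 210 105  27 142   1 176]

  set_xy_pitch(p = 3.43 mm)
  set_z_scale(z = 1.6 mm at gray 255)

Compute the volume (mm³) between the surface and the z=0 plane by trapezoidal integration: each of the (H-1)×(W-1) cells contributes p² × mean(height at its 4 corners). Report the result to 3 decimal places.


height_mm = gray/255 × 1.6; cell vol = 3.43² × mean(4 corners)
unit = 3.43² × 1.6 / (4×255) = 0.0184547 mm³ per gray-sum
row 0: Σ corner-gray over 14 cells = 7617  → 140.5698
row 1: Σ corner-gray over 14 cells = 6812  → 125.7137
row 2: Σ corner-gray over 14 cells = 7274  → 134.2398
row 3: Σ corner-gray over 14 cells = 7503  → 138.4660
Σ rows: total corner-gray = 29206  → 538.9893 mm³

538.989


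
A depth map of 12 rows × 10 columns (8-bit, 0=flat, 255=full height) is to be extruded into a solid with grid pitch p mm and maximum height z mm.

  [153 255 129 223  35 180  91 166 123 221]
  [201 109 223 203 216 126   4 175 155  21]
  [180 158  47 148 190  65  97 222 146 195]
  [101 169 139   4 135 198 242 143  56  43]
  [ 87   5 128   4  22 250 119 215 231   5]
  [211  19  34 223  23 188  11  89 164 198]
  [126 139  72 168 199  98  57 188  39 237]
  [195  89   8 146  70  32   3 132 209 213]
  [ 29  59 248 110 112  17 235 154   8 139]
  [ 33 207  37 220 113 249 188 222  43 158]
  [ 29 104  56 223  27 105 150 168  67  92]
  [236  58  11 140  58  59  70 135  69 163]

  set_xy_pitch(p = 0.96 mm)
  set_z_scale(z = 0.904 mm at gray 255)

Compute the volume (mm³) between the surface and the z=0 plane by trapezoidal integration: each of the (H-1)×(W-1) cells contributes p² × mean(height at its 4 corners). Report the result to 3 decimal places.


height_mm = gray/255 × 0.904; cell vol = 0.96² × mean(4 corners)
unit = 0.96² × 0.904 / (4×255) = 0.000816791 mm³ per gray-sum
row 0: Σ corner-gray over 9 cells = 5422  → 4.4286
row 1: Σ corner-gray over 9 cells = 5165  → 4.2187
row 2: Σ corner-gray over 9 cells = 4837  → 3.9508
row 3: Σ corner-gray over 9 cells = 4356  → 3.5579
row 4: Σ corner-gray over 9 cells = 3951  → 3.2271
row 5: Σ corner-gray over 9 cells = 4194  → 3.4256
row 6: Σ corner-gray over 9 cells = 4069  → 3.3235
row 7: Σ corner-gray over 9 cells = 3840  → 3.1365
row 8: Σ corner-gray over 9 cells = 4803  → 3.9230
row 9: Σ corner-gray over 9 cells = 4670  → 3.8144
row 10: Σ corner-gray over 9 cells = 3520  → 2.8751
Σ rows: total corner-gray = 48827  → 39.8814 mm³

39.881


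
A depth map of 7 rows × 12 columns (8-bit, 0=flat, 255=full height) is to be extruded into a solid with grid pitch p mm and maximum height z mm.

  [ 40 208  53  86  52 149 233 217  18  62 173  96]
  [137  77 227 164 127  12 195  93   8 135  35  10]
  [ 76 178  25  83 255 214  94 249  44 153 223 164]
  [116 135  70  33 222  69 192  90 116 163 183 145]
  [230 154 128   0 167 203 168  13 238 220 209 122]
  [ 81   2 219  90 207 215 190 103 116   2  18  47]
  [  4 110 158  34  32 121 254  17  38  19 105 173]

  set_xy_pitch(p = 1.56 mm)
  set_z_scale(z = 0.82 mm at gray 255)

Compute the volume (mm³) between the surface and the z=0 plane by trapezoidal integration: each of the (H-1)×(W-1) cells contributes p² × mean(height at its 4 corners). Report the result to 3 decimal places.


64.466

height_mm = gray/255 × 0.82; cell vol = 1.56² × mean(4 corners)
unit = 1.56² × 0.82 / (4×255) = 0.00195642 mm³ per gray-sum
row 0: Σ corner-gray over 11 cells = 4931  → 9.6471
row 1: Σ corner-gray over 11 cells = 5569  → 10.8953
row 2: Σ corner-gray over 11 cells = 6083  → 11.9009
row 3: Σ corner-gray over 11 cells = 6159  → 12.0496
row 4: Σ corner-gray over 11 cells = 5804  → 11.3551
row 5: Σ corner-gray over 11 cells = 4405  → 8.6180
Σ rows: total corner-gray = 32951  → 64.4661 mm³


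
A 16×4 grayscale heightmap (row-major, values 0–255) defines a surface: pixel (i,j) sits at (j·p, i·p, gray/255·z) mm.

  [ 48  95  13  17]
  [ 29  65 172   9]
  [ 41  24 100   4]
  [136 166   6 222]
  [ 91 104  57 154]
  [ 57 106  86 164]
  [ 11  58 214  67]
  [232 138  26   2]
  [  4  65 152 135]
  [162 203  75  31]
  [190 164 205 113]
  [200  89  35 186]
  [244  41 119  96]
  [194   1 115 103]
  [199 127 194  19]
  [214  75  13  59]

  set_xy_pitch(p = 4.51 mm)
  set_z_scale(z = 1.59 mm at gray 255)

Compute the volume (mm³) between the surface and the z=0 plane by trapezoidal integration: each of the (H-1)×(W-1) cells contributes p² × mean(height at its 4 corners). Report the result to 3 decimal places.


height_mm = gray/255 × 1.59; cell vol = 4.51² × mean(4 corners)
unit = 4.51² × 1.59 / (4×255) = 0.0317066 mm³ per gray-sum
row 0: Σ corner-gray over 3 cells = 793  → 25.1434
row 1: Σ corner-gray over 3 cells = 805  → 25.5238
row 2: Σ corner-gray over 3 cells = 995  → 31.5481
row 3: Σ corner-gray over 3 cells = 1269  → 40.2357
row 4: Σ corner-gray over 3 cells = 1172  → 37.1602
row 5: Σ corner-gray over 3 cells = 1227  → 38.9040
row 6: Σ corner-gray over 3 cells = 1184  → 37.5406
row 7: Σ corner-gray over 3 cells = 1135  → 35.9870
row 8: Σ corner-gray over 3 cells = 1322  → 41.9162
row 9: Σ corner-gray over 3 cells = 1790  → 56.7549
row 10: Σ corner-gray over 3 cells = 1675  → 53.1086
row 11: Σ corner-gray over 3 cells = 1294  → 41.0284
row 12: Σ corner-gray over 3 cells = 1189  → 37.6992
row 13: Σ corner-gray over 3 cells = 1389  → 44.0405
row 14: Σ corner-gray over 3 cells = 1309  → 41.5040
Σ rows: total corner-gray = 18548  → 588.0945 mm³

588.095


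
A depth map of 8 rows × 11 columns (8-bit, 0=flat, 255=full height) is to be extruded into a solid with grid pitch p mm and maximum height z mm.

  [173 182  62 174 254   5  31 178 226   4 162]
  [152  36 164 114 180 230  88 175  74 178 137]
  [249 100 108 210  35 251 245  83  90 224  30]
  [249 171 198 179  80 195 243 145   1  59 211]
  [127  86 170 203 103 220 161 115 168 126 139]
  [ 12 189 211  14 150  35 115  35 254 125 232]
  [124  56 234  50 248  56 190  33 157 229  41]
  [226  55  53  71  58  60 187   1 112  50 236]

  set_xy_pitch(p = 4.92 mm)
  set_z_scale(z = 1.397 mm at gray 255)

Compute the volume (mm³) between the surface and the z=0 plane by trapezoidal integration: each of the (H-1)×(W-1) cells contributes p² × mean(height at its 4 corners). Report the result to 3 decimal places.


1262.642

height_mm = gray/255 × 1.397; cell vol = 4.92² × mean(4 corners)
unit = 4.92² × 1.397 / (4×255) = 0.0331533 mm³ per gray-sum
row 0: Σ corner-gray over 10 cells = 5334  → 176.8396
row 1: Σ corner-gray over 10 cells = 5738  → 190.2335
row 2: Σ corner-gray over 10 cells = 5973  → 198.0245
row 3: Σ corner-gray over 10 cells = 5972  → 197.9914
row 4: Σ corner-gray over 10 cells = 5470  → 181.3484
row 5: Σ corner-gray over 10 cells = 5171  → 171.4356
row 6: Σ corner-gray over 10 cells = 4427  → 146.7695
Σ rows: total corner-gray = 38085  → 1262.6425 mm³


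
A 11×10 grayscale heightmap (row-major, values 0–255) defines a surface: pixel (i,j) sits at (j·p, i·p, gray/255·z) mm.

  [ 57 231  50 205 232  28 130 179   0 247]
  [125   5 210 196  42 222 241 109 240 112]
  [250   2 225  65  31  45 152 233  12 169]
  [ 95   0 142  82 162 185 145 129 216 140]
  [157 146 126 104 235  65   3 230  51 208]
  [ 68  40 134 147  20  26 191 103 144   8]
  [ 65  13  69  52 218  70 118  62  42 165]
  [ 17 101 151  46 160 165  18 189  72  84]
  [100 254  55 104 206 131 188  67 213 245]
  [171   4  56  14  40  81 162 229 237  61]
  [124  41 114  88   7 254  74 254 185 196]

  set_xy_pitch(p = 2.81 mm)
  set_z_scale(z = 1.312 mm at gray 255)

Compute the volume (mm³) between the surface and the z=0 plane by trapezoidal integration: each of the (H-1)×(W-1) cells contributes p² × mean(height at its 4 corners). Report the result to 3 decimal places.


436.935

height_mm = gray/255 × 1.312; cell vol = 2.81² × mean(4 corners)
unit = 2.81² × 1.312 / (4×255) = 0.0101566 mm³ per gray-sum
row 0: Σ corner-gray over 9 cells = 5181  → 52.6211
row 1: Σ corner-gray over 9 cells = 4716  → 47.8983
row 2: Σ corner-gray over 9 cells = 4306  → 43.7341
row 3: Σ corner-gray over 9 cells = 4642  → 47.1467
row 4: Σ corner-gray over 9 cells = 3971  → 40.3317
row 5: Σ corner-gray over 9 cells = 3204  → 32.5416
row 6: Σ corner-gray over 9 cells = 3423  → 34.7659
row 7: Σ corner-gray over 9 cells = 4686  → 47.5936
row 8: Σ corner-gray over 9 cells = 4659  → 47.3194
row 9: Σ corner-gray over 9 cells = 4232  → 42.9825
Σ rows: total corner-gray = 43020  → 436.9349 mm³
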